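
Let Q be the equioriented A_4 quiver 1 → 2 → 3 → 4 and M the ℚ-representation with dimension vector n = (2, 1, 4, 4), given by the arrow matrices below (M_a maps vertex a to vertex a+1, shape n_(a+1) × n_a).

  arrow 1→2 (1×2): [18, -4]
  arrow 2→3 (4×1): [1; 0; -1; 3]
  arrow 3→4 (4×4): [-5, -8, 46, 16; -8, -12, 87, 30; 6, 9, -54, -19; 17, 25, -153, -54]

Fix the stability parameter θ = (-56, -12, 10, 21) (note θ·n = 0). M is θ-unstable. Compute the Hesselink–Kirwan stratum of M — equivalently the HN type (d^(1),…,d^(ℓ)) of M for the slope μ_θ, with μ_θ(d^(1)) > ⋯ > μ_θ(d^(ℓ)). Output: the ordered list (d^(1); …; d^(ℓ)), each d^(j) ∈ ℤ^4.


Via rank(M_{q-1}∘⋯∘M_p): M ≅ I[1,1], I[1,4], I[3,4]^3.
μ_θ-semistable layers: μ^(1)=21; μ^(2)=10; μ^(3)=-12; μ^(4)=-56

((0, 0, 0, 4); (0, 0, 4, 0); (0, 1, 0, 0); (2, 0, 0, 0))


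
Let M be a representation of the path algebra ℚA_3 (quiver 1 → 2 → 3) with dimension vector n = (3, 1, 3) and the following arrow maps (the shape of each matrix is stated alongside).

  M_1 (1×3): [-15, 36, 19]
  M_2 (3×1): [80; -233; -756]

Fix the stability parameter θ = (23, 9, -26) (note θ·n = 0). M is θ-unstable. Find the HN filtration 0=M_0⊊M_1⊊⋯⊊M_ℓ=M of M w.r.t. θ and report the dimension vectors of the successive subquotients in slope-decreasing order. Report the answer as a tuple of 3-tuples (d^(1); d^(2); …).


Via rank(M_{q-1}∘⋯∘M_p): M ≅ I[1,1]^2, I[1,3], I[3,3]^2.
μ_θ-semistable layers: μ^(1)=23; μ^(2)=2; μ^(3)=-26

((2, 0, 0); (1, 1, 1); (0, 0, 2))


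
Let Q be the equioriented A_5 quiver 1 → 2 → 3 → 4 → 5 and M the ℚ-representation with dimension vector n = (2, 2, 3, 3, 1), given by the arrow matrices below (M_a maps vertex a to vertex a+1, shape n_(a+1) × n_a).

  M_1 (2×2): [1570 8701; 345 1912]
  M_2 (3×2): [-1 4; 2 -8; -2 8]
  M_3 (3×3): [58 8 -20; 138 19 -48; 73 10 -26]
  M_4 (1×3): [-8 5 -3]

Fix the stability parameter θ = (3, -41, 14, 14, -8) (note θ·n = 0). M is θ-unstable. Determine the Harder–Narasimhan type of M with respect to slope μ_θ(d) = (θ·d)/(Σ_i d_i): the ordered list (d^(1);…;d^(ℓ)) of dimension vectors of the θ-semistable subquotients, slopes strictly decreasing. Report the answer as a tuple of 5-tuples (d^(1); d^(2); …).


Barcode: M ≅ I[1,2], I[1,5], I[3,3], I[3,4], I[4,4]. HN layers by μ_θ (3 steps, strictly decreasing):
  μ^(1)=14; μ^(2)=20/3; μ^(3)=-19

((0, 0, 2, 2, 0); (0, 0, 1, 1, 1); (2, 2, 0, 0, 0))


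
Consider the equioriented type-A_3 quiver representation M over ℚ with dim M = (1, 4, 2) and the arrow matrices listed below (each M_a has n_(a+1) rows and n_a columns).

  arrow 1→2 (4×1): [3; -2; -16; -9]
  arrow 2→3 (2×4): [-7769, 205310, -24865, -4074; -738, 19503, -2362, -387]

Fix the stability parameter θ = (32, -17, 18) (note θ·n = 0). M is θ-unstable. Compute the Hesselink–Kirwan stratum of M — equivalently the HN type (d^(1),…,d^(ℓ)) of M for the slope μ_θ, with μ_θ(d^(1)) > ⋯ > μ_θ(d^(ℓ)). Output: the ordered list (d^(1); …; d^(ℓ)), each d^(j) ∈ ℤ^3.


Interval decomposition of M: I[1,3], I[2,2]^2, I[2,3].
HN type (ℓ=3): μ^(1)=18; μ^(2)=15/2; μ^(3)=-17

((0, 0, 2); (1, 1, 0); (0, 3, 0))


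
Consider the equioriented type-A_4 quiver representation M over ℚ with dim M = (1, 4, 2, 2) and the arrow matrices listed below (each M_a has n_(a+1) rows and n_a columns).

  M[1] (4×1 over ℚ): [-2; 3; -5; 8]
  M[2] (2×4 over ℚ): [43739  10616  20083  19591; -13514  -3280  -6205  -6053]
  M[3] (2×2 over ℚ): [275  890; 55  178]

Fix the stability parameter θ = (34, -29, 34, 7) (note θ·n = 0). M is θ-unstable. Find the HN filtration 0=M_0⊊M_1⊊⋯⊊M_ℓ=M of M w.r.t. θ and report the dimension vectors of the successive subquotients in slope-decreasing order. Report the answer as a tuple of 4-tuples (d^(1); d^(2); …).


Interval decomposition of M: I[1,4], I[2,2]^2, I[2,3], I[4,4].
HN type (ℓ=5): μ^(1)=34; μ^(2)=41/2; μ^(3)=7; μ^(4)=5/2; μ^(5)=-29

((0, 0, 1, 0); (0, 0, 1, 1); (0, 0, 0, 1); (1, 1, 0, 0); (0, 3, 0, 0))


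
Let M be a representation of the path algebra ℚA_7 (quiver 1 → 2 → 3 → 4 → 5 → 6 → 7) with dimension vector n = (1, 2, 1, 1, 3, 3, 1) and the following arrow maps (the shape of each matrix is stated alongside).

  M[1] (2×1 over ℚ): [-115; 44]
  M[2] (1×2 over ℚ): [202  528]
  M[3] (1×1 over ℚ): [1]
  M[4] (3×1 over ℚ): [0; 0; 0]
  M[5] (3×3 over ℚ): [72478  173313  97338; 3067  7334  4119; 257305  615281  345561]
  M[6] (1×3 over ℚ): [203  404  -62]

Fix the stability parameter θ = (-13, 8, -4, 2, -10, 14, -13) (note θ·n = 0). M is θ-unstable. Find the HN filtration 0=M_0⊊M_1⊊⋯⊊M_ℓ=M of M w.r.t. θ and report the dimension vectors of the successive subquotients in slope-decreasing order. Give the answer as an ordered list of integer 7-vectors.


Via rank(M_{q-1}∘⋯∘M_p): M ≅ I[1,4], I[2,2], I[5,5], I[5,6], I[5,7], I[6,6].
μ_θ-semistable layers: μ^(1)=14; μ^(2)=8; μ^(3)=2; μ^(4)=1/2; μ^(5)=-10; μ^(6)=-13

((0, 0, 0, 0, 0, 2, 0); (0, 1, 0, 0, 0, 0, 0); (0, 1, 1, 1, 0, 0, 0); (0, 0, 0, 0, 0, 1, 1); (0, 0, 0, 0, 3, 0, 0); (1, 0, 0, 0, 0, 0, 0))


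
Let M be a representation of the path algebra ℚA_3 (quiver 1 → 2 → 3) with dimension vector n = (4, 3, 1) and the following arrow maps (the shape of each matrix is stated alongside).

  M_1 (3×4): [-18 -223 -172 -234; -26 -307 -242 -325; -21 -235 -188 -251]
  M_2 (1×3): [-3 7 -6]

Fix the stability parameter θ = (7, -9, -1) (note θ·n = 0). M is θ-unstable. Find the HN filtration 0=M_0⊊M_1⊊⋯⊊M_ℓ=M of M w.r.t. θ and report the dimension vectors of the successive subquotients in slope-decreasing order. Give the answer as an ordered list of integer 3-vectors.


Interval decomposition of M: I[1,1], I[1,2]^2, I[1,3].
HN type (ℓ=2): μ^(1)=7; μ^(2)=-1

((1, 0, 0); (3, 3, 1))


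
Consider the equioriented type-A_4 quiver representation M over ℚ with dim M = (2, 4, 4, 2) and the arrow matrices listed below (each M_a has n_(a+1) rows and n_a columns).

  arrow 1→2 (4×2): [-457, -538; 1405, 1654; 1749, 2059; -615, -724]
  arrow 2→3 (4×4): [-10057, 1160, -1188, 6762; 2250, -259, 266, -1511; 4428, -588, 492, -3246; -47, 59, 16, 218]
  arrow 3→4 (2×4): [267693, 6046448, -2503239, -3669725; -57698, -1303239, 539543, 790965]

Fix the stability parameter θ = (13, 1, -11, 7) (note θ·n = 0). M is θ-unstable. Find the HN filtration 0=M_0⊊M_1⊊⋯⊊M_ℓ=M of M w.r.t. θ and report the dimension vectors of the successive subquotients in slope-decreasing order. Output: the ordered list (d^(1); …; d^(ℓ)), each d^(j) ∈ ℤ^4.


Barcode: M ≅ I[1,2], I[1,4], I[2,3], I[2,4], I[3,3]. HN layers by μ_θ (4 steps, strictly decreasing):
  μ^(1)=7; μ^(2)=1; μ^(3)=-5; μ^(4)=-11

((1, 1, 0, 2); (1, 1, 1, 0); (0, 2, 2, 0); (0, 0, 1, 0))


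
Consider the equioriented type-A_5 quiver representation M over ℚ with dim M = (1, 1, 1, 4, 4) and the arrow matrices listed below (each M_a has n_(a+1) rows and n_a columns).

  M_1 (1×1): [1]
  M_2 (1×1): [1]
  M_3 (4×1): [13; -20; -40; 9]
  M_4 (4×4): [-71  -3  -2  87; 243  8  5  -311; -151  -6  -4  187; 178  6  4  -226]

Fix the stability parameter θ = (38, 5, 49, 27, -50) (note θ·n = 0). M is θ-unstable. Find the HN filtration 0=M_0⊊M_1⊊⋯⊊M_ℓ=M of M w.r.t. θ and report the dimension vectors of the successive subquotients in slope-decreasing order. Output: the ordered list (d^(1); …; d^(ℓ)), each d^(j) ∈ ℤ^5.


Interval decomposition of M: I[1,4], I[4,5]^3, I[5,5].
HN type (ℓ=4): μ^(1)=38; μ^(2)=43/2; μ^(3)=-23/2; μ^(4)=-50

((0, 0, 1, 1, 0); (1, 1, 0, 0, 0); (0, 0, 0, 3, 3); (0, 0, 0, 0, 1))


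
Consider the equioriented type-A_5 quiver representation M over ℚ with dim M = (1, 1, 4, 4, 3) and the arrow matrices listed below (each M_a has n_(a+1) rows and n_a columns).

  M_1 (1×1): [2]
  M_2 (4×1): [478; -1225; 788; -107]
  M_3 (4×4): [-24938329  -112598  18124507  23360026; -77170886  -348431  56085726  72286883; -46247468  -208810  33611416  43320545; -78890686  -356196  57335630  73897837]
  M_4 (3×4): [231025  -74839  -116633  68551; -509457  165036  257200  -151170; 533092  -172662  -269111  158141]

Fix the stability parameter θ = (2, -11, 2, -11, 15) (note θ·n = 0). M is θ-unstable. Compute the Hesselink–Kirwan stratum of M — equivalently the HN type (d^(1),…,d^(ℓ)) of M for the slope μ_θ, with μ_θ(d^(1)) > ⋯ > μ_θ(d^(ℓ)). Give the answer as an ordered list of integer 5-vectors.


Barcode: M ≅ I[1,4], I[3,3], I[3,5]^2, I[4,5]. HN layers by μ_θ (4 steps, strictly decreasing):
  μ^(1)=15; μ^(2)=2; μ^(3)=-9/2; μ^(4)=-11

((0, 0, 0, 0, 3); (0, 0, 1, 0, 0); (1, 1, 3, 3, 0); (0, 0, 0, 1, 0))


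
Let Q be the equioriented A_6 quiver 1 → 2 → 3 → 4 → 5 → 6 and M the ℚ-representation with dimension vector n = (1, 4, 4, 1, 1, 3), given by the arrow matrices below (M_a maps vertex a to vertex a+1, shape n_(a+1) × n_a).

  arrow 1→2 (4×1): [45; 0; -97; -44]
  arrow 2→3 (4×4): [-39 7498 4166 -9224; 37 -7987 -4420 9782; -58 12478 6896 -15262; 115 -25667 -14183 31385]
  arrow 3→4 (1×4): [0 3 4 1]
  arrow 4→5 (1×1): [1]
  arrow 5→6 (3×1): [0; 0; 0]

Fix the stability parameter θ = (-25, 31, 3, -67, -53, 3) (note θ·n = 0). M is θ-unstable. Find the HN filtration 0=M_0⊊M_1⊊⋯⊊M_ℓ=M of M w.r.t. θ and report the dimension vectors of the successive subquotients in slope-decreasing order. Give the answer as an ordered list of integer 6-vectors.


Interval decomposition of M: I[1,5], I[2,3]^3, I[6,6]^3.
HN type (ℓ=4): μ^(1)=17; μ^(2)=3; μ^(3)=-43/2; μ^(4)=-25

((0, 3, 3, 0, 0, 0); (0, 0, 0, 0, 0, 3); (0, 1, 1, 1, 1, 0); (1, 0, 0, 0, 0, 0))


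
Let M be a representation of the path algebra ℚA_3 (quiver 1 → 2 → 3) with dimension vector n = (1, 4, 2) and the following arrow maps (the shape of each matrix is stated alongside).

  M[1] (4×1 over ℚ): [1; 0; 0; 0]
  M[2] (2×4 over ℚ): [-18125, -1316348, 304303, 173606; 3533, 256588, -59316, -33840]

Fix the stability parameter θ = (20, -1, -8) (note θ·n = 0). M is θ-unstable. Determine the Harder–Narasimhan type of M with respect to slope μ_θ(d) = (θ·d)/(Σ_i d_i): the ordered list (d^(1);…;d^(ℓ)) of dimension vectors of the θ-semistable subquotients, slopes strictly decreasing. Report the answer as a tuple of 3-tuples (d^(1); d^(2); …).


Barcode: M ≅ I[1,3], I[2,2]^2, I[2,3]. HN layers by μ_θ (3 steps, strictly decreasing):
  μ^(1)=11/3; μ^(2)=-1; μ^(3)=-9/2

((1, 1, 1); (0, 2, 0); (0, 1, 1))


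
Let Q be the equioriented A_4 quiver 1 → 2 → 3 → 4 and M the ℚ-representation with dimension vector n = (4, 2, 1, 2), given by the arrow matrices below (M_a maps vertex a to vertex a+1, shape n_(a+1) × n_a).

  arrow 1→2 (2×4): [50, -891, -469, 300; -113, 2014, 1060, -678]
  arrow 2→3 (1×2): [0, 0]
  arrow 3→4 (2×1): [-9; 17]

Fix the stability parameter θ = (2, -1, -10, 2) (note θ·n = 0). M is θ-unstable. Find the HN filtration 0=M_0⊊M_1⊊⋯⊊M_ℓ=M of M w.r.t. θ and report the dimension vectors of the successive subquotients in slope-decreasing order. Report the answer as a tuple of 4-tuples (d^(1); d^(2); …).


Via rank(M_{q-1}∘⋯∘M_p): M ≅ I[1,1]^2, I[1,2]^2, I[3,4], I[4,4].
μ_θ-semistable layers: μ^(1)=2; μ^(2)=1/2; μ^(3)=-10

((2, 0, 0, 2); (2, 2, 0, 0); (0, 0, 1, 0))


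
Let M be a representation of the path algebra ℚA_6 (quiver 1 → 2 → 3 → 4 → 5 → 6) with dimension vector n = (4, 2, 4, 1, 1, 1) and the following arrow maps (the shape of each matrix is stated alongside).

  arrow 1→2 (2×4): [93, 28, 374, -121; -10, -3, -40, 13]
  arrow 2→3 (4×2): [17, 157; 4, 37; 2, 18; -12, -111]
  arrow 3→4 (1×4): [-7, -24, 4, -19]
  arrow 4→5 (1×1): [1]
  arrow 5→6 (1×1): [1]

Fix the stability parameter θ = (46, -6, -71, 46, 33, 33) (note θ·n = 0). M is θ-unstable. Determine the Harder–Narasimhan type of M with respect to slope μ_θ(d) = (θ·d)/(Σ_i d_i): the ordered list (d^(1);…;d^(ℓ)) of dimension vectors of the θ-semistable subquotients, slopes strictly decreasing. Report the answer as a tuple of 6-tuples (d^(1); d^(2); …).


Barcode: M ≅ I[1,1]^2, I[1,3], I[1,6], I[3,3]^2. HN layers by μ_θ (4 steps, strictly decreasing):
  μ^(1)=46; μ^(2)=112/3; μ^(3)=-31/3; μ^(4)=-71

((2, 0, 0, 0, 0, 0); (0, 0, 0, 1, 1, 1); (2, 2, 2, 0, 0, 0); (0, 0, 2, 0, 0, 0))


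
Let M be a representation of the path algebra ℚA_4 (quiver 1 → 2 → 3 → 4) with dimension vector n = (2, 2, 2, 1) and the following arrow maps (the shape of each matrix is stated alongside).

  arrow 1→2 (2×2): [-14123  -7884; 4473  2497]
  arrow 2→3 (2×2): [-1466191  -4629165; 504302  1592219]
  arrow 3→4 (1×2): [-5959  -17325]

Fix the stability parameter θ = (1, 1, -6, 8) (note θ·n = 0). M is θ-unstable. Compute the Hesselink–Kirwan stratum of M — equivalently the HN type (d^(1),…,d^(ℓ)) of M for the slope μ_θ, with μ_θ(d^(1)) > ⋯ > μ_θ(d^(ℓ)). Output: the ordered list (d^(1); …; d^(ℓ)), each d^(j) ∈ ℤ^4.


Interval decomposition of M: I[1,3], I[1,4].
HN type (ℓ=2): μ^(1)=8; μ^(2)=-4/3

((0, 0, 0, 1); (2, 2, 2, 0))


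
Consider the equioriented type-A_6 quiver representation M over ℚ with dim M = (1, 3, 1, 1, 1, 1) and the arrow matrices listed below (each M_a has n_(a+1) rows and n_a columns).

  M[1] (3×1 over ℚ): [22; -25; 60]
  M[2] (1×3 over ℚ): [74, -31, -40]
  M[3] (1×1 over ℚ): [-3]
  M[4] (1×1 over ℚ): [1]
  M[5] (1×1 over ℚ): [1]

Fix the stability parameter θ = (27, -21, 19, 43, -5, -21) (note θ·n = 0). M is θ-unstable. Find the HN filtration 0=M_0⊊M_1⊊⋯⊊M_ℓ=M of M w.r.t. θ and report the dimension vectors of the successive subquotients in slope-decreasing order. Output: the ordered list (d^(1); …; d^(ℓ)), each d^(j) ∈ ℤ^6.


Interval decomposition of M: I[1,6], I[2,2]^2.
HN type (ℓ=3): μ^(1)=9; μ^(2)=3; μ^(3)=-21

((0, 0, 1, 1, 1, 1); (1, 1, 0, 0, 0, 0); (0, 2, 0, 0, 0, 0))


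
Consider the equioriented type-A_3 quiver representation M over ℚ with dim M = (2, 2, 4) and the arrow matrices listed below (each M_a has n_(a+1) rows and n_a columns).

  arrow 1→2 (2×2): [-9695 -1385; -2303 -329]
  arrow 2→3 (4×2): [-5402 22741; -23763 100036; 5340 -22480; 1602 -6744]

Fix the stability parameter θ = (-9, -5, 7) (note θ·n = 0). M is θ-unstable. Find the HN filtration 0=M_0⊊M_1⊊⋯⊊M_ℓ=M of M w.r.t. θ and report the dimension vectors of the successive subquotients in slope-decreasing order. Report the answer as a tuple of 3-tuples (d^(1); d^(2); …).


Interval decomposition of M: I[1,1], I[1,3], I[2,3], I[3,3]^2.
HN type (ℓ=3): μ^(1)=7; μ^(2)=-5; μ^(3)=-9

((0, 0, 4); (0, 2, 0); (2, 0, 0))


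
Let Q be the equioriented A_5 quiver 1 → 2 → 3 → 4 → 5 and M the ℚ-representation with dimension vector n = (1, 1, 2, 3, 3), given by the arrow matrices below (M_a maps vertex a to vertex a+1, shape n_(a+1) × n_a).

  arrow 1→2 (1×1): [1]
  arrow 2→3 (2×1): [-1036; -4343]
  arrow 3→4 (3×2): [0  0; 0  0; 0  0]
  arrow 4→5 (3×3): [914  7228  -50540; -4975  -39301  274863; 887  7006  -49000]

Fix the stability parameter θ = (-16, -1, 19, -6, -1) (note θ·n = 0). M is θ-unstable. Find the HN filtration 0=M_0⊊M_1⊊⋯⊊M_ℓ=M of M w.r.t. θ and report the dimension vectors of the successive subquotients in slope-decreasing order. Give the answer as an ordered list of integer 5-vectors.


Via rank(M_{q-1}∘⋯∘M_p): M ≅ I[1,3], I[3,3], I[4,5]^3.
μ_θ-semistable layers: μ^(1)=19; μ^(2)=-1; μ^(3)=-6; μ^(4)=-16

((0, 0, 2, 0, 0); (0, 1, 0, 0, 3); (0, 0, 0, 3, 0); (1, 0, 0, 0, 0))


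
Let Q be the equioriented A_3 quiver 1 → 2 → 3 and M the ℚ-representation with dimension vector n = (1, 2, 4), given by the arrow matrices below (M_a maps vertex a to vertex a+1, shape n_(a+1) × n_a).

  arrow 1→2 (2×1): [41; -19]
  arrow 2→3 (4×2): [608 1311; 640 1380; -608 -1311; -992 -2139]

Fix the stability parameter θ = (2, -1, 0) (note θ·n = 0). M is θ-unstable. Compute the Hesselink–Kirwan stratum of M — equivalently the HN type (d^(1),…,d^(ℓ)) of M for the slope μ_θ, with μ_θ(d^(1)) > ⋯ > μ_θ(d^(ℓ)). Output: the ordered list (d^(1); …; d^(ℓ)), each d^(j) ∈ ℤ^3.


Barcode: M ≅ I[1,3], I[2,2], I[3,3]^3. HN layers by μ_θ (3 steps, strictly decreasing):
  μ^(1)=1/3; μ^(2)=0; μ^(3)=-1

((1, 1, 1); (0, 0, 3); (0, 1, 0))


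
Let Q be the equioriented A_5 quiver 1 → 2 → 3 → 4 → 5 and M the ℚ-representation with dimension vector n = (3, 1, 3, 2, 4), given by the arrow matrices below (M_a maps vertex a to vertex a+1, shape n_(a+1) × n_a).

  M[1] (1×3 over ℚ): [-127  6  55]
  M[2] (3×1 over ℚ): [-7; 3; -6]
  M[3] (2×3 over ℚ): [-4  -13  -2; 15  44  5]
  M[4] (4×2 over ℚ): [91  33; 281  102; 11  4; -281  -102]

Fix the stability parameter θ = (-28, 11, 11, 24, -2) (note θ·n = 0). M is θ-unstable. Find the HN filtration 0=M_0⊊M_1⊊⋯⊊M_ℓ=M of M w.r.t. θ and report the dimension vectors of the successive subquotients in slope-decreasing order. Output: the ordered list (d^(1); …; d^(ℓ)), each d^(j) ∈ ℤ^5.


Barcode: M ≅ I[1,1]^2, I[1,5], I[3,3], I[3,5], I[5,5]^2. HN layers by μ_θ (3 steps, strictly decreasing):
  μ^(1)=11; μ^(2)=-2; μ^(3)=-28

((0, 1, 3, 2, 2); (0, 0, 0, 0, 2); (3, 0, 0, 0, 0))


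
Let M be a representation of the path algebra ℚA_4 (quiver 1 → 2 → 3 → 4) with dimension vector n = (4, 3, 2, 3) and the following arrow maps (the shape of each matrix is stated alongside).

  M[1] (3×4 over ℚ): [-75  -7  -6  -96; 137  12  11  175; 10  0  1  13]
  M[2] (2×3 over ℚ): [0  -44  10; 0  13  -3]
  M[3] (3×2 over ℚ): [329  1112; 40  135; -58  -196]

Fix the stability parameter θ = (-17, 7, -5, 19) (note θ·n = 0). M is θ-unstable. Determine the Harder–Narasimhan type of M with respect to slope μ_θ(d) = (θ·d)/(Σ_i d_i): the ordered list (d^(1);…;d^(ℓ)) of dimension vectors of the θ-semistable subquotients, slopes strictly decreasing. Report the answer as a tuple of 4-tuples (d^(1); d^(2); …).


Via rank(M_{q-1}∘⋯∘M_p): M ≅ I[1,1], I[1,2], I[1,4]^2, I[4,4].
μ_θ-semistable layers: μ^(1)=19; μ^(2)=7; μ^(3)=1; μ^(4)=-17

((0, 0, 0, 3); (0, 1, 0, 0); (0, 2, 2, 0); (4, 0, 0, 0))


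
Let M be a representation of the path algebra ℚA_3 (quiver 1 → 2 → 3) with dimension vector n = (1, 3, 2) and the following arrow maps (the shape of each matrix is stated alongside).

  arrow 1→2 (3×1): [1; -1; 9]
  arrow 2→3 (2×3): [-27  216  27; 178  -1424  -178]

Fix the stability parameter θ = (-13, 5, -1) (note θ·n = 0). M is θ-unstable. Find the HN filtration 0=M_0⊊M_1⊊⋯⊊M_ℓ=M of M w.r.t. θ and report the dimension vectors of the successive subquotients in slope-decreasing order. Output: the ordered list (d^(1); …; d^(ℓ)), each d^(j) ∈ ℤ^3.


Via rank(M_{q-1}∘⋯∘M_p): M ≅ I[1,2], I[2,2], I[2,3], I[3,3].
μ_θ-semistable layers: μ^(1)=5; μ^(2)=2; μ^(3)=-1; μ^(4)=-13

((0, 2, 0); (0, 1, 1); (0, 0, 1); (1, 0, 0))


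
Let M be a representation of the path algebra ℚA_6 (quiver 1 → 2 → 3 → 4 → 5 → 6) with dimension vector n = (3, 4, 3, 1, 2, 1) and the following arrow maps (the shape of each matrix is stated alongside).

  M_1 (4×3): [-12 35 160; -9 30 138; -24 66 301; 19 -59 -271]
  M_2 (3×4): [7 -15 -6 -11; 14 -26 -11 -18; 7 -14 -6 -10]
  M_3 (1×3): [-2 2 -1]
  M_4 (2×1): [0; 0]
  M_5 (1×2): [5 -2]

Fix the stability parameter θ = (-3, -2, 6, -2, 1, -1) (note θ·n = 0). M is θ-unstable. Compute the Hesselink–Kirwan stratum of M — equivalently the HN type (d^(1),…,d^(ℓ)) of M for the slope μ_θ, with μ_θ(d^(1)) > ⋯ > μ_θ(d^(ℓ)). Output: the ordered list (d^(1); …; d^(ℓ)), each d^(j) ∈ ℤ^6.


Interval decomposition of M: I[1,3]^2, I[1,4], I[2,2], I[5,5], I[5,6].
HN type (ℓ=6): μ^(1)=6; μ^(2)=2; μ^(3)=1; μ^(4)=0; μ^(5)=-2; μ^(6)=-3

((0, 0, 2, 0, 0, 0); (0, 0, 1, 1, 0, 0); (0, 0, 0, 0, 1, 0); (0, 0, 0, 0, 1, 1); (0, 4, 0, 0, 0, 0); (3, 0, 0, 0, 0, 0))


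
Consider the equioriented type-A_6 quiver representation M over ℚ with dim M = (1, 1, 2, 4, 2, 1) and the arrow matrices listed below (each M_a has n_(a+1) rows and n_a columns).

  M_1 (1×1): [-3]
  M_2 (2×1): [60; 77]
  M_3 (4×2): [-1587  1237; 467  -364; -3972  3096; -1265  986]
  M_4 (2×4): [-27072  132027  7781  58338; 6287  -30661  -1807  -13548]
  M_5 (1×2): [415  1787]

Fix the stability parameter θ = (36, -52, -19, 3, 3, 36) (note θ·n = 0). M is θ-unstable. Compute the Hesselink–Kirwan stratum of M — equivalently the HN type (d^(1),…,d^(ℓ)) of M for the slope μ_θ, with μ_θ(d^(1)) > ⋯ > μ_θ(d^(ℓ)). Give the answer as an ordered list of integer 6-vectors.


Via rank(M_{q-1}∘⋯∘M_p): M ≅ I[1,6], I[3,5], I[4,4]^2.
μ_θ-semistable layers: μ^(1)=36; μ^(2)=3; μ^(3)=-35/3; μ^(4)=-19

((0, 0, 0, 0, 0, 1); (0, 0, 0, 4, 2, 0); (1, 1, 1, 0, 0, 0); (0, 0, 1, 0, 0, 0))


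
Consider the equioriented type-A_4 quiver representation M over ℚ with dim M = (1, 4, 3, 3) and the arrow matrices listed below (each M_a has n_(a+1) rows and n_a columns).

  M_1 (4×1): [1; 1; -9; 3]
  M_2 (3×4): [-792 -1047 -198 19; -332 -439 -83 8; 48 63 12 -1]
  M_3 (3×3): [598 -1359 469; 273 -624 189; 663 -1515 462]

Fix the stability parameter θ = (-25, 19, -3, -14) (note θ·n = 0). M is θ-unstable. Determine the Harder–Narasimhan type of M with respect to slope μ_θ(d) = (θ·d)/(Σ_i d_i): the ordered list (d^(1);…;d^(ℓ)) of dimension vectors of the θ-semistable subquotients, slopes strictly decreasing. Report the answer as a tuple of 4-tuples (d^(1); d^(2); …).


Barcode: M ≅ I[1,2], I[2,2], I[2,3], I[2,4], I[3,4], I[4,4]. HN layers by μ_θ (6 steps, strictly decreasing):
  μ^(1)=19; μ^(2)=8; μ^(3)=2/3; μ^(4)=-17/2; μ^(5)=-14; μ^(6)=-25

((0, 2, 0, 0); (0, 1, 1, 0); (0, 1, 1, 1); (0, 0, 1, 1); (0, 0, 0, 1); (1, 0, 0, 0))


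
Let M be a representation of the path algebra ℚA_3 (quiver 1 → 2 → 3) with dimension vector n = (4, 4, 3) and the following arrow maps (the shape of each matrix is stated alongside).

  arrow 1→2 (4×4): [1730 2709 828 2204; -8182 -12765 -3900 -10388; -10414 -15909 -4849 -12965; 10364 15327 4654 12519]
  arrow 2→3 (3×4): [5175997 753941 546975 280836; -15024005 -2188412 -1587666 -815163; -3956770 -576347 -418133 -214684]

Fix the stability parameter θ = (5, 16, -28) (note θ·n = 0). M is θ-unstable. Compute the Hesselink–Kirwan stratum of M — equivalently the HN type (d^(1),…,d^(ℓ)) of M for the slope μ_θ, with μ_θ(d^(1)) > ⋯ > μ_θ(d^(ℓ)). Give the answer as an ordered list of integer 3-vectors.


Interval decomposition of M: I[1,2], I[1,3]^3.
HN type (ℓ=3): μ^(1)=16; μ^(2)=5; μ^(3)=-7/3

((0, 1, 0); (1, 0, 0); (3, 3, 3))


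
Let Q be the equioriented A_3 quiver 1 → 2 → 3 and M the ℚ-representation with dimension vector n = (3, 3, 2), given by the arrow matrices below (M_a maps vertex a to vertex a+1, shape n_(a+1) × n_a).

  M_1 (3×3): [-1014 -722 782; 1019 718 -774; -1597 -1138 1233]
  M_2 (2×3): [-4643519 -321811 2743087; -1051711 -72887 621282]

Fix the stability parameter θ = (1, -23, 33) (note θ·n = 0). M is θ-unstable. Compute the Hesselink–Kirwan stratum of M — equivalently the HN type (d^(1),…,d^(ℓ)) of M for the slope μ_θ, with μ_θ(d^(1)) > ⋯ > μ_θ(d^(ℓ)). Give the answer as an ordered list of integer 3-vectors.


Via rank(M_{q-1}∘⋯∘M_p): M ≅ I[1,2], I[1,3]^2.
μ_θ-semistable layers: μ^(1)=33; μ^(2)=-11

((0, 0, 2); (3, 3, 0))


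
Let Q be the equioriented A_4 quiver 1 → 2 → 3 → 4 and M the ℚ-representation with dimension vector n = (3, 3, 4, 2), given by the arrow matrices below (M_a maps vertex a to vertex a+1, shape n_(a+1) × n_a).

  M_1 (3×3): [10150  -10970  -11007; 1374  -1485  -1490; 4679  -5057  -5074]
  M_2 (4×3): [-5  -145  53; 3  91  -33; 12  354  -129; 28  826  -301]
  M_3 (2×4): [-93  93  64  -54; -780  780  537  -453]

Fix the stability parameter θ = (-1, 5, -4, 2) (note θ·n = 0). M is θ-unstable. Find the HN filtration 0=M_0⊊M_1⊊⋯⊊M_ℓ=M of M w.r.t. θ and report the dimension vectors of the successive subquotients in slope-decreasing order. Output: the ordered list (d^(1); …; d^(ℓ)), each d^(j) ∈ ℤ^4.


Barcode: M ≅ I[1,2], I[1,3]^2, I[3,4]^2. HN layers by μ_θ (5 steps, strictly decreasing):
  μ^(1)=5; μ^(2)=2; μ^(3)=1/2; μ^(4)=-1; μ^(5)=-4

((0, 1, 0, 0); (0, 0, 0, 2); (0, 2, 2, 0); (3, 0, 0, 0); (0, 0, 2, 0))


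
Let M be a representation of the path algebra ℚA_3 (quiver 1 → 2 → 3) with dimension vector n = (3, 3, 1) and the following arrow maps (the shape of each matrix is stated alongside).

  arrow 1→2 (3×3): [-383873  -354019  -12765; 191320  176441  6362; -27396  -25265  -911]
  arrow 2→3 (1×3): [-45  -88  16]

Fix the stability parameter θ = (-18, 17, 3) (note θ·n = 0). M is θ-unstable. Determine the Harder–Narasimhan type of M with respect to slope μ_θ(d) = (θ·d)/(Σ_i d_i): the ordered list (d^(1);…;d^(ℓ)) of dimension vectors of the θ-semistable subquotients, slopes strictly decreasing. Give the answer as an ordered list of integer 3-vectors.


Interval decomposition of M: I[1,2]^2, I[1,3].
HN type (ℓ=3): μ^(1)=17; μ^(2)=10; μ^(3)=-18

((0, 2, 0); (0, 1, 1); (3, 0, 0))


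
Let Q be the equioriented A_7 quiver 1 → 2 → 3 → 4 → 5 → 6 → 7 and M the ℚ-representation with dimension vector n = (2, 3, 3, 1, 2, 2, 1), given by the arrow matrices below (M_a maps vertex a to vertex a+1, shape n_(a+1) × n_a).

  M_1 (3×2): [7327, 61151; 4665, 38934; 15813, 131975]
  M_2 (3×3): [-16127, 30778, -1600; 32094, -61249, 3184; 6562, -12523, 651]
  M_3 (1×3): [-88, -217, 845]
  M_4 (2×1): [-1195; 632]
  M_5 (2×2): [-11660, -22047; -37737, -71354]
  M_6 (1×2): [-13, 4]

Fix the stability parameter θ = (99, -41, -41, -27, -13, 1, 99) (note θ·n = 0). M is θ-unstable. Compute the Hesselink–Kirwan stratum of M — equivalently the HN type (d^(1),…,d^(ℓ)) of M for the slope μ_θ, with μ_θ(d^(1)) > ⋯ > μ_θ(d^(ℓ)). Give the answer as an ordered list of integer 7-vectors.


Via rank(M_{q-1}∘⋯∘M_p): M ≅ I[1,3], I[1,6], I[2,3], I[5,7].
μ_θ-semistable layers: μ^(1)=99; μ^(2)=17/3; μ^(3)=1; μ^(4)=-23/5; μ^(5)=-13; μ^(6)=-41

((0, 0, 0, 0, 0, 0, 1); (1, 1, 1, 0, 0, 0, 0); (0, 0, 0, 0, 0, 2, 0); (1, 1, 1, 1, 1, 0, 0); (0, 0, 0, 0, 1, 0, 0); (0, 1, 1, 0, 0, 0, 0))


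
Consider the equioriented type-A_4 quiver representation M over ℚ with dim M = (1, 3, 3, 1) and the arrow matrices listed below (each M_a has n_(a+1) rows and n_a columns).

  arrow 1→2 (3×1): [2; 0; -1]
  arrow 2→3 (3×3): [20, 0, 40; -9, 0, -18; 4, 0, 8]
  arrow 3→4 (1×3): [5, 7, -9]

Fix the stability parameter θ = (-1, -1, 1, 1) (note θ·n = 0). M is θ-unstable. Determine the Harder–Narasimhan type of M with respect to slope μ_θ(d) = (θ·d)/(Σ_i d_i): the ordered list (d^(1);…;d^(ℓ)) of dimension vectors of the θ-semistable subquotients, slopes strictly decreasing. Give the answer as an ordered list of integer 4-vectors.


Barcode: M ≅ I[1,2], I[2,2], I[2,4], I[3,3]^2. HN layers by μ_θ (2 steps, strictly decreasing):
  μ^(1)=1; μ^(2)=-1

((0, 0, 3, 1); (1, 3, 0, 0))


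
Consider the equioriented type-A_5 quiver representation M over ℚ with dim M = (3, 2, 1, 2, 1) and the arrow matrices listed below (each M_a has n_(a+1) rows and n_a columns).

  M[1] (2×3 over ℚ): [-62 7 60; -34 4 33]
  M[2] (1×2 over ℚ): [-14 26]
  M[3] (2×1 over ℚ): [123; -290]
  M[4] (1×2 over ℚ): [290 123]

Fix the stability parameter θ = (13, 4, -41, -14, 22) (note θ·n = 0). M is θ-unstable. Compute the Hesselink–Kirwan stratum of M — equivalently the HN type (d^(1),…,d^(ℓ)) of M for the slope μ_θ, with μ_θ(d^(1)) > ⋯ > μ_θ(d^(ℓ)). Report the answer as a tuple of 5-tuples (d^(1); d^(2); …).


Via rank(M_{q-1}∘⋯∘M_p): M ≅ I[1,1], I[1,2], I[1,4], I[4,5].
μ_θ-semistable layers: μ^(1)=22; μ^(2)=13; μ^(3)=17/2; μ^(4)=-19/2; μ^(5)=-14

((0, 0, 0, 0, 1); (1, 0, 0, 0, 0); (1, 1, 0, 0, 0); (1, 1, 1, 1, 0); (0, 0, 0, 1, 0))


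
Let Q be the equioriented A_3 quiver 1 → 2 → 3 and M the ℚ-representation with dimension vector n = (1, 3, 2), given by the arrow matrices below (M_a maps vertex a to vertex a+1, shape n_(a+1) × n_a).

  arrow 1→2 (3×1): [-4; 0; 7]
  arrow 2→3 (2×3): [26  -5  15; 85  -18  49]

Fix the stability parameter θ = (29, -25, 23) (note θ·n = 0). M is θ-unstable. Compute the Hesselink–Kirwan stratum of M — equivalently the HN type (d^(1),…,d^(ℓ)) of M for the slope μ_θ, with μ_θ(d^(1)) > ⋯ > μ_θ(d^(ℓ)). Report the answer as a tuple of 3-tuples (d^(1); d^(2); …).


Interval decomposition of M: I[1,3], I[2,2], I[2,3].
HN type (ℓ=3): μ^(1)=23; μ^(2)=2; μ^(3)=-25

((0, 0, 2); (1, 1, 0); (0, 2, 0))


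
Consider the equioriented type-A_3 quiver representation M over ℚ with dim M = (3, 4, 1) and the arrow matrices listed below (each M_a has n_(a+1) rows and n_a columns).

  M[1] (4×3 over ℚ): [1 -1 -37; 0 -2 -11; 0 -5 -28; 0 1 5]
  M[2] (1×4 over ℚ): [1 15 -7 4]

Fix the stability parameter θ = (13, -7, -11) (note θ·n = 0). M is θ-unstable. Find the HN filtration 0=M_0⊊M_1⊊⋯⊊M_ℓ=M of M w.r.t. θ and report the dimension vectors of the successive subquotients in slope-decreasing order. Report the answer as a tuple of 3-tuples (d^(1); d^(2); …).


Barcode: M ≅ I[1,2]^2, I[1,3], I[2,2]. HN layers by μ_θ (3 steps, strictly decreasing):
  μ^(1)=3; μ^(2)=-5/3; μ^(3)=-7

((2, 2, 0); (1, 1, 1); (0, 1, 0))


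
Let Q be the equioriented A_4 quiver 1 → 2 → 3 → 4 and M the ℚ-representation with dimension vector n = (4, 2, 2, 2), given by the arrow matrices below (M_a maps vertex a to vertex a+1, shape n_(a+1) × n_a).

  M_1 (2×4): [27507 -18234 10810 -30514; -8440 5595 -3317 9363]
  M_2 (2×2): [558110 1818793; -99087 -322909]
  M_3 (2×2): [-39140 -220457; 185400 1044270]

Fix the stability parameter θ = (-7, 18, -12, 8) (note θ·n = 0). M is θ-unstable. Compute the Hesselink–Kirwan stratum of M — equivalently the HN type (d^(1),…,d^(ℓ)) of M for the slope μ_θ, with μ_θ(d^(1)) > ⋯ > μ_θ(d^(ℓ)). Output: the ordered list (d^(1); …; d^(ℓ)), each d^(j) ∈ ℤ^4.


Interval decomposition of M: I[1,1]^2, I[1,3], I[1,4], I[4,4].
HN type (ℓ=3): μ^(1)=8; μ^(2)=3; μ^(3)=-7

((0, 0, 0, 2); (0, 2, 2, 0); (4, 0, 0, 0))


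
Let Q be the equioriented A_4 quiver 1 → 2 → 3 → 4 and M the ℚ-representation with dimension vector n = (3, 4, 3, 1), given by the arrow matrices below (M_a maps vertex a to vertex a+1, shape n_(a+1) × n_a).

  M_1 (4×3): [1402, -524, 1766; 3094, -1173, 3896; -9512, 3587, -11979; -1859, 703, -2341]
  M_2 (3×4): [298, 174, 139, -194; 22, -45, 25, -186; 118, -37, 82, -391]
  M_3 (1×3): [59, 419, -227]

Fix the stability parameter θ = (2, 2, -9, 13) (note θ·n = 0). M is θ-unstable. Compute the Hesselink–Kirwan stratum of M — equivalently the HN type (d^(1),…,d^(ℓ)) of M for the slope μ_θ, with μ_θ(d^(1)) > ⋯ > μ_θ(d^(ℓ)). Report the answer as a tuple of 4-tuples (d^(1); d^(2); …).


Via rank(M_{q-1}∘⋯∘M_p): M ≅ I[1,3]^2, I[1,4], I[2,2].
μ_θ-semistable layers: μ^(1)=13; μ^(2)=2; μ^(3)=-5/3

((0, 0, 0, 1); (0, 1, 0, 0); (3, 3, 3, 0))


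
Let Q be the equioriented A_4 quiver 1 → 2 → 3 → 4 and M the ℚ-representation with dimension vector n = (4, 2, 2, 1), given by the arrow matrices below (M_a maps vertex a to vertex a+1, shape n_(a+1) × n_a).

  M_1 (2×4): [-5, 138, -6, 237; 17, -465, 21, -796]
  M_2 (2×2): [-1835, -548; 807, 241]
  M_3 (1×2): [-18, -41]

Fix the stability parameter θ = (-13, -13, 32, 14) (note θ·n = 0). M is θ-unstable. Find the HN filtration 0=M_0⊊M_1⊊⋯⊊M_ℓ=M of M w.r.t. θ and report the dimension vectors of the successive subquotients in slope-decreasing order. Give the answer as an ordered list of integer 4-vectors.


Via rank(M_{q-1}∘⋯∘M_p): M ≅ I[1,1]^2, I[1,3], I[1,4].
μ_θ-semistable layers: μ^(1)=32; μ^(2)=23; μ^(3)=-13

((0, 0, 1, 0); (0, 0, 1, 1); (4, 2, 0, 0))


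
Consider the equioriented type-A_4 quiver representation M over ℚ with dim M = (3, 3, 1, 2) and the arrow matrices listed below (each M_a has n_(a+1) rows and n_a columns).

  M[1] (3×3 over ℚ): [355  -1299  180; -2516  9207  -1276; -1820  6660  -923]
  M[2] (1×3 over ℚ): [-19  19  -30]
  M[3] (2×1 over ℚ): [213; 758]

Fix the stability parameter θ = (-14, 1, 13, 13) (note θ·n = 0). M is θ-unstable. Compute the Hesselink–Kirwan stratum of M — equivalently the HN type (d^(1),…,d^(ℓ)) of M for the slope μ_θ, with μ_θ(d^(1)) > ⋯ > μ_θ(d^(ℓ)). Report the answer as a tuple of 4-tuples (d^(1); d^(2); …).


Interval decomposition of M: I[1,2]^2, I[1,4], I[4,4].
HN type (ℓ=3): μ^(1)=13; μ^(2)=1; μ^(3)=-14

((0, 0, 1, 2); (0, 3, 0, 0); (3, 0, 0, 0))


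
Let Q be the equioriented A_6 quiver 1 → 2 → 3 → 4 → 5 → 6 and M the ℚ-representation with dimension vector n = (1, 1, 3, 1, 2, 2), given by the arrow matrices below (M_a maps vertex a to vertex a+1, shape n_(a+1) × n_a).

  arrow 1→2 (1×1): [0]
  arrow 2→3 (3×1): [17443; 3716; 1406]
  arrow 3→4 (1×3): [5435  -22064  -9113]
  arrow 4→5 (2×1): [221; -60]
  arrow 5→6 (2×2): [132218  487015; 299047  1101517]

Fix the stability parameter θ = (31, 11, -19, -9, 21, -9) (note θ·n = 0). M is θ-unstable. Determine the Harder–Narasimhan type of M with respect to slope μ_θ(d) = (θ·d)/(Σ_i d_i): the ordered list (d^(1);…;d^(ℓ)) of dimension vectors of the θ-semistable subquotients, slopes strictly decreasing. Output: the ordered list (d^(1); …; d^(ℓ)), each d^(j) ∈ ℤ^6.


Interval decomposition of M: I[1,1], I[2,6], I[3,3]^2, I[5,6].
HN type (ℓ=4): μ^(1)=31; μ^(2)=6; μ^(3)=-17/3; μ^(4)=-19

((1, 0, 0, 0, 0, 0); (0, 0, 0, 0, 2, 2); (0, 1, 1, 1, 0, 0); (0, 0, 2, 0, 0, 0))


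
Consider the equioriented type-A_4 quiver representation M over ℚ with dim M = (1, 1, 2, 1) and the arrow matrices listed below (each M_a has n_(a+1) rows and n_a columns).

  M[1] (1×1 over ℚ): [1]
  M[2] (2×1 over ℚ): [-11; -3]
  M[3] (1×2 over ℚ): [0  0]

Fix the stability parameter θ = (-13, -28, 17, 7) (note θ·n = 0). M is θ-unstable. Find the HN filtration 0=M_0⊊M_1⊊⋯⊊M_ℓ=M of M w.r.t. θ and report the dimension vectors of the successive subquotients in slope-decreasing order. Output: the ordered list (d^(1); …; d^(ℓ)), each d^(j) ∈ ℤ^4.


Barcode: M ≅ I[1,3], I[3,3], I[4,4]. HN layers by μ_θ (3 steps, strictly decreasing):
  μ^(1)=17; μ^(2)=7; μ^(3)=-41/2

((0, 0, 2, 0); (0, 0, 0, 1); (1, 1, 0, 0))


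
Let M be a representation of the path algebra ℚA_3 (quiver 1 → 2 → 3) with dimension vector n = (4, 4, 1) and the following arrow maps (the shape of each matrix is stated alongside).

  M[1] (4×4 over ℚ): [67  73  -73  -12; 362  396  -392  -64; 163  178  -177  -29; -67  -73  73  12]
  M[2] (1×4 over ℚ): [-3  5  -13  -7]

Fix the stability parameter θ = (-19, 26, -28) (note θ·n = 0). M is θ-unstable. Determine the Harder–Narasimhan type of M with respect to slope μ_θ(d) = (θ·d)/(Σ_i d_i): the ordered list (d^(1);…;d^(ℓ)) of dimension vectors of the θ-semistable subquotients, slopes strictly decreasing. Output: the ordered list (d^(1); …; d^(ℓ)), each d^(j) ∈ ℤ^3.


Barcode: M ≅ I[1,1], I[1,2]^2, I[1,3], I[2,2]. HN layers by μ_θ (3 steps, strictly decreasing):
  μ^(1)=26; μ^(2)=-1; μ^(3)=-19

((0, 3, 0); (0, 1, 1); (4, 0, 0))


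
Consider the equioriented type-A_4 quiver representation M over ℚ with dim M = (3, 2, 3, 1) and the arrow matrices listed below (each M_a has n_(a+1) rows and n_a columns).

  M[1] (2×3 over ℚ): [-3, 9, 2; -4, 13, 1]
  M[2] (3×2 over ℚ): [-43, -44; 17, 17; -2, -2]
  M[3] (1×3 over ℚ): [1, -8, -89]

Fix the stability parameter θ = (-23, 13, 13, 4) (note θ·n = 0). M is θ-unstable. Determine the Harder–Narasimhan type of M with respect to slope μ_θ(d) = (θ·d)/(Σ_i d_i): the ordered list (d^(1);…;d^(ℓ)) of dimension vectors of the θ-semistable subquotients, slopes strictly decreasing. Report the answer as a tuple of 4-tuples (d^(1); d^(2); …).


Via rank(M_{q-1}∘⋯∘M_p): M ≅ I[1,1], I[1,3], I[1,4], I[3,3].
μ_θ-semistable layers: μ^(1)=13; μ^(2)=10; μ^(3)=-23

((0, 1, 2, 0); (0, 1, 1, 1); (3, 0, 0, 0))


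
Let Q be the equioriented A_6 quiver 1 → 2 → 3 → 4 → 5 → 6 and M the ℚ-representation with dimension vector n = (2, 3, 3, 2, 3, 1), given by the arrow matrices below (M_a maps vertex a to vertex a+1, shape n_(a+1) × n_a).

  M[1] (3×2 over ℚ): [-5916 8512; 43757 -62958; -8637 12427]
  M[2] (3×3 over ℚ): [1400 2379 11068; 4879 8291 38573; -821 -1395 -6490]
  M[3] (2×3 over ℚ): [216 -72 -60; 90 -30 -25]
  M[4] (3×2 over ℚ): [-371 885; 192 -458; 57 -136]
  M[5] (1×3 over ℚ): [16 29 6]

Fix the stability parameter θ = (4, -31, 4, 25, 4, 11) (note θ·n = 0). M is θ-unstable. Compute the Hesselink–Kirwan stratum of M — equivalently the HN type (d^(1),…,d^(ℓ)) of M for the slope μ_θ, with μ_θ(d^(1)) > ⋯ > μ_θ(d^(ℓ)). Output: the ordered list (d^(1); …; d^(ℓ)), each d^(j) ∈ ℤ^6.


Via rank(M_{q-1}∘⋯∘M_p): M ≅ I[1,3], I[1,6], I[2,3], I[4,5], I[5,5].
μ_θ-semistable layers: μ^(1)=29/2; μ^(2)=40/3; μ^(3)=4; μ^(4)=-27/2; μ^(5)=-31

((0, 0, 0, 1, 1, 0); (0, 0, 0, 1, 1, 1); (0, 0, 3, 0, 1, 0); (2, 2, 0, 0, 0, 0); (0, 1, 0, 0, 0, 0))


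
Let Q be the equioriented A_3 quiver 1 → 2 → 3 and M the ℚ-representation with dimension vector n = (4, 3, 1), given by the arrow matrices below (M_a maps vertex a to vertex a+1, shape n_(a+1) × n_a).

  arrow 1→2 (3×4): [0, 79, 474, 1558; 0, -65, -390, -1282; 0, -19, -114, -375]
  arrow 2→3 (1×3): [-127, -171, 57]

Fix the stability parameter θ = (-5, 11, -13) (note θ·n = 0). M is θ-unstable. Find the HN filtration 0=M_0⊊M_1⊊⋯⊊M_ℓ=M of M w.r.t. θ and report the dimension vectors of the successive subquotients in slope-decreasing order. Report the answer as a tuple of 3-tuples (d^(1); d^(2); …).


Barcode: M ≅ I[1,1]^2, I[1,2], I[1,3], I[2,2]. HN layers by μ_θ (3 steps, strictly decreasing):
  μ^(1)=11; μ^(2)=-1; μ^(3)=-5

((0, 2, 0); (0, 1, 1); (4, 0, 0))


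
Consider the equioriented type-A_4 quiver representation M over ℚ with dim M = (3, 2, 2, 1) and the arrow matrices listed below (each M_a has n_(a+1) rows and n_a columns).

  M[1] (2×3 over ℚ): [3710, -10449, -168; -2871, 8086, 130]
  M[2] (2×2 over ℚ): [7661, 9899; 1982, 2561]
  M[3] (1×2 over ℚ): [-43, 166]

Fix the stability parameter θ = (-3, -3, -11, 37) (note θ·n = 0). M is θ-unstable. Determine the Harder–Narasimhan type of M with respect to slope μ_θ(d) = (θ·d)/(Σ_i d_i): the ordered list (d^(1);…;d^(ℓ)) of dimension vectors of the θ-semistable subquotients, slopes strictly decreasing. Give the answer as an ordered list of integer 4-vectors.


Interval decomposition of M: I[1,1], I[1,3], I[1,4].
HN type (ℓ=3): μ^(1)=37; μ^(2)=-3; μ^(3)=-17/3

((0, 0, 0, 1); (1, 0, 0, 0); (2, 2, 2, 0))


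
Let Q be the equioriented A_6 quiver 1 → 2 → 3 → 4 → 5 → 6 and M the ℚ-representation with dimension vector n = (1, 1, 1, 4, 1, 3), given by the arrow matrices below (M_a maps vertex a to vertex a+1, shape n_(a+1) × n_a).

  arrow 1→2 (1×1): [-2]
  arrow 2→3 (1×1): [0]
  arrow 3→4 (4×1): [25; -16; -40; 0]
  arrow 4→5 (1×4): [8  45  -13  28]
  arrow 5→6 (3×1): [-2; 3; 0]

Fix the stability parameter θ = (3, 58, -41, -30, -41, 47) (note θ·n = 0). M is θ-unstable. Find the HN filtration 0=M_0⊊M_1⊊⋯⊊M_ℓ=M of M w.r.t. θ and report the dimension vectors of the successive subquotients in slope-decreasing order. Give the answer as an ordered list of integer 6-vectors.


Interval decomposition of M: I[1,2], I[3,4], I[4,4]^2, I[4,6], I[6,6]^2.
HN type (ℓ=6): μ^(1)=58; μ^(2)=47; μ^(3)=3; μ^(4)=-30; μ^(5)=-71/2; μ^(6)=-41

((0, 1, 0, 0, 0, 0); (0, 0, 0, 0, 0, 3); (1, 0, 0, 0, 0, 0); (0, 0, 0, 3, 0, 0); (0, 0, 0, 1, 1, 0); (0, 0, 1, 0, 0, 0))
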